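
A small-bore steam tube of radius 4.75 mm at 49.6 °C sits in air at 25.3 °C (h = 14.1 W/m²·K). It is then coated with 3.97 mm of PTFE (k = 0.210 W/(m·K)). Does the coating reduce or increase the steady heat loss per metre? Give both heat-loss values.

Critical radius for a cylinder: r_cr = k/h = 0.0149 m = 1.49 cm.
Outer radius after coating: r₂ = 0.00475 + 0.00397 = 0.00872 m.
Since r₁ < r_cr and r₂ ≤ r_cr, the coating moves toward the maximum at r_cr — heat loss rises.
Bare: R = 1/(2πr₁h) = 2.376 m·K/W; Q = 24.3/2.376 = 10.2 W/m.
Coated: R = R_cond + R_conv = 1.755 m·K/W; Q = 24.3/1.755 = 13.8 W/m.

increases: 10.2 → 13.8 W/m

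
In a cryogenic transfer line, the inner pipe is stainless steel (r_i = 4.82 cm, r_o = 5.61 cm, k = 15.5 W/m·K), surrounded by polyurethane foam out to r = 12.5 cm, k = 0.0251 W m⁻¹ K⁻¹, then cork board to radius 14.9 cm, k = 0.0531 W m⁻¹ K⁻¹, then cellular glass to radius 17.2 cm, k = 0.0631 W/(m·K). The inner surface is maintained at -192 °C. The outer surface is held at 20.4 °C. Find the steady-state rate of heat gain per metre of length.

Q' = 35.6 W/m

Resistance network (inner→outer):
  R'_stainless steel = ln(0.0561/0.0482)/(2πk) = 0.1518/(2π·15.5) = 0.001558 m·K/W
  R'_polyurethane foam = ln(0.125/0.0561)/(2πk) = 0.8012/(2π·0.0251) = 5.080 m·K/W
  R'_cork board = ln(0.149/0.125)/(2πk) = 0.1756/(2π·0.0531) = 0.5264 m·K/W
  R'_cellular glass = ln(0.172/0.149)/(2πk) = 0.1435/(2π·0.0631) = 0.3621 m·K/W
ΣR = 0.001558 + 5.080 + 0.5264 + 0.3621 = 5.970 m·K/W
Q' = ΔT/ΣR = (-192 °C − 20.4 °C)/5.970 = -35.6 W/m
(Negative Q' ⇒ heat flows inward; heat gain = 35.6 W/m.)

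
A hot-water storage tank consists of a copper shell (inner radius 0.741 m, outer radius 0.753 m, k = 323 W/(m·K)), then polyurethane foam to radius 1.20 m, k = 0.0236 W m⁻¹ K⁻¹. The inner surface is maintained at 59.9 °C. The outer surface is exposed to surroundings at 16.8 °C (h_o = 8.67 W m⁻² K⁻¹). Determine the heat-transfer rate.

Q = 25.7 W

Series thermal resistances, inner to outer:
  R_copper = (1/0.741 − 1/0.753)/(4πk) = 0.02151/(4π·323) = 5.299×10^-6 K/W
  R_polyurethane foam = (1/0.753 − 1/1.20)/(4πk) = 0.4947/(4π·0.0236) = 1.668 K/W
  R_conv,out = 1/(4πr²h) = 1/(4π·1.20²·8.67) = 0.006374 K/W
ΣR = 5.299×10^-6 + 1.668 + 0.006374 = 1.674 K/W
Q = ΔT/ΣR = (59.9 °C − 16.8 °C)/1.674 = 25.7 W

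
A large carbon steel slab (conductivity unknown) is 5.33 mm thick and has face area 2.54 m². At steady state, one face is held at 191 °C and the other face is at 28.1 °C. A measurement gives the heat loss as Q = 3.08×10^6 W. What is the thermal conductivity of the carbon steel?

k = 39.7 W/m·K

ΣR = ΔT/Q = |191 − 28.1|/3.08×10^6 = 5.289×10^-5 K/W
L/(kA) = 5.289×10^-5 ⇒ k = 0.00533/(5.289×10^-5·2.54) = 39.7 W/m·K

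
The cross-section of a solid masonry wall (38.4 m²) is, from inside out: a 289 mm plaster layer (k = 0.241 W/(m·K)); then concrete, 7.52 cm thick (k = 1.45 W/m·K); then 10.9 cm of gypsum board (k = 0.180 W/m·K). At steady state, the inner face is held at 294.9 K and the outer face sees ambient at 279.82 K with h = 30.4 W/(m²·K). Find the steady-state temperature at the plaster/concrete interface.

T = 285.3 K

Series thermal resistances, inner to outer:
  R_plaster = L/(kA) = 0.289/(0.241·38.4) = 0.03123 K/W
  R_concrete = L/(kA) = 0.0752/(1.45·38.4) = 0.001351 K/W
  R_gypsum board = L/(kA) = 0.109/(0.180·38.4) = 0.01577 K/W
  R_conv,out = 1/(hA) = 1/(30.4·38.4) = 8.566×10^-4 K/W
ΣR = 0.03123 + 0.001351 + 0.01577 + 8.566×10^-4 = 0.04921 K/W
Q = ΔT/ΣR = (294.9 K − 279.82 K)/0.04921 = 306.4 W
From the inner boundary to the plaster/concrete interface, ΣR_partial = 0.03123 K/W.
T_interface = T_in − Q·ΣR_partial = 294.9 K − (306.4)(0.03123) = 285.3 K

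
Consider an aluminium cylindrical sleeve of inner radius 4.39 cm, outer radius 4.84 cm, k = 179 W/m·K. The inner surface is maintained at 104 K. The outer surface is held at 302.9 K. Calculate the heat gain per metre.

Q' = 2290 kW/m

Q' = 2πk·ΔT/ln(r₂/r₁) = 2π × 179 × 198.9 / ln(0.0484/0.0439) = 2.29×10^6 W/m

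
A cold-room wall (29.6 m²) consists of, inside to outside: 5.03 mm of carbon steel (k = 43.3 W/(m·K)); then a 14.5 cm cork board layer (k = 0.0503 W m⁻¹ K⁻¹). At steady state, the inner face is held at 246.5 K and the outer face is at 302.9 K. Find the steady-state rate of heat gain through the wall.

Series thermal resistances, inner to outer:
  R_carbon steel = L/(kA) = 0.00503/(43.3·29.6) = 3.925×10^-6 K/W
  R_cork board = L/(kA) = 0.145/(0.0503·29.6) = 0.09739 K/W
ΣR = 3.925×10^-6 + 0.09739 = 0.09739 K/W
Q = ΔT/ΣR = (246.5 K − 302.9 K)/0.09739 = -579 W
(Negative Q ⇒ heat flows inward; heat gain = 579 W.)

Q = 579 W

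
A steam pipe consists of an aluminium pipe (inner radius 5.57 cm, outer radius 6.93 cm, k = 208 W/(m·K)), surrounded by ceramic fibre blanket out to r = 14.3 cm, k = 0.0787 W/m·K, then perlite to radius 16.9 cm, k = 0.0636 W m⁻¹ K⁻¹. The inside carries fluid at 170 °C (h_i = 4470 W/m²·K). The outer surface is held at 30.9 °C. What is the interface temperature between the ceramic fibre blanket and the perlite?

Series thermal resistances, inner to outer:
  R'_conv,in = 1/(2πr h) = 1/(2π·0.0557·4470) = 6.392×10^-4 m·K/W
  R'_aluminium = ln(0.0693/0.0557)/(2πk) = 0.2185/(2π·208) = 1.672×10^-4 m·K/W
  R'_ceramic fibre blanket = ln(0.143/0.0693)/(2πk) = 0.7244/(2π·0.0787) = 1.465 m·K/W
  R'_perlite = ln(0.169/0.143)/(2πk) = 0.1671/(2π·0.0636) = 0.4180 m·K/W
ΣR = 6.392×10^-4 + 1.672×10^-4 + 1.465 + 0.4180 = 1.884 m·K/W
Q' = ΔT/ΣR = (170 °C − 30.9 °C)/1.884 = 73.83 W/m
From the inner boundary to the ceramic fibre blanket/perlite interface, ΣR_partial = 1.466 m·K/W.
T_interface = T_in − Q'·ΣR_partial = 170 °C − (73.83)(1.466) = 61.8 °C

T = 61.8 °C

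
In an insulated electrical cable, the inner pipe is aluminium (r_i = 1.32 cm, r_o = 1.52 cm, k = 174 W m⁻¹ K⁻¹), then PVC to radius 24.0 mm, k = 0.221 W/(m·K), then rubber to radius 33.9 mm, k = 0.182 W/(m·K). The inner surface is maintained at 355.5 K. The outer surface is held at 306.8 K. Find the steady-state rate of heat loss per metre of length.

Q' = 77.2 W/m

Series thermal resistances, inner to outer:
  R'_aluminium = ln(0.0152/0.0132)/(2πk) = 0.1411/(2π·174) = 1.290×10^-4 m·K/W
  R'_PVC = ln(0.0240/0.0152)/(2πk) = 0.4568/(2π·0.221) = 0.3289 m·K/W
  R'_rubber = ln(0.0339/0.0240)/(2πk) = 0.3454/(2π·0.182) = 0.3020 m·K/W
ΣR = 1.290×10^-4 + 0.3289 + 0.3020 = 0.6310 m·K/W
Q' = ΔT/ΣR = (355.5 K − 306.8 K)/0.6310 = 77.2 W/m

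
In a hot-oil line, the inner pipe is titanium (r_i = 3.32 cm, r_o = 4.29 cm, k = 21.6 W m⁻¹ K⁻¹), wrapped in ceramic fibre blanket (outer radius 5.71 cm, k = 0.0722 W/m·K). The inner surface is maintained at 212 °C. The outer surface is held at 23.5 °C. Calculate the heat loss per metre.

Q' = 298 W/m

Treat each layer as a resistance in series:
  R'_titanium = ln(0.0429/0.0332)/(2πk) = 0.2563/(2π·21.6) = 0.001889 m·K/W
  R'_ceramic fibre blanket = ln(0.0571/0.0429)/(2πk) = 0.2859/(2π·0.0722) = 0.6303 m·K/W
ΣR = 0.001889 + 0.6303 = 0.6322 m·K/W
Q' = ΔT/ΣR = (212 °C − 23.5 °C)/0.6322 = 298 W/m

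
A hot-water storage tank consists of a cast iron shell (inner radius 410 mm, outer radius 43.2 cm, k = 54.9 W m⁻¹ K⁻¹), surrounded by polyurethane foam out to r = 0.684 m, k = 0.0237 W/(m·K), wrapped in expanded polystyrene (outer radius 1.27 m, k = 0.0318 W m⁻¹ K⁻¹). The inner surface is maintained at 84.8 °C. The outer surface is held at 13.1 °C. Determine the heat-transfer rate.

Q = 15.8 W

Resistance network (inner→outer):
  R_cast iron = (1/0.410 − 1/0.432)/(4πk) = 0.1242/(4π·54.9) = 1.800×10^-4 K/W
  R_polyurethane foam = (1/0.432 − 1/0.684)/(4πk) = 0.8528/(4π·0.0237) = 2.864 K/W
  R_expanded polystyrene = (1/0.684 − 1/1.27)/(4πk) = 0.6746/(4π·0.0318) = 1.688 K/W
ΣR = 1.800×10^-4 + 2.864 + 1.688 = 4.552 K/W
Q = ΔT/ΣR = (84.8 °C − 13.1 °C)/4.552 = 15.8 W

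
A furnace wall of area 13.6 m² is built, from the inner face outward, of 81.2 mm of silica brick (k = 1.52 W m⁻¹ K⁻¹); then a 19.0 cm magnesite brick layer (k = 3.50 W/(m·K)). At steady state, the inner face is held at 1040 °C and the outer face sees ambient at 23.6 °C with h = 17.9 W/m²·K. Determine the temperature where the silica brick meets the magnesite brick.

Treat each layer as a resistance in series:
  R_silica brick = L/(kA) = 0.0812/(1.52·13.6) = 0.003928 K/W
  R_magnesite brick = L/(kA) = 0.190/(3.50·13.6) = 0.003992 K/W
  R_conv,out = 1/(hA) = 1/(17.9·13.6) = 0.004108 K/W
ΣR = 0.003928 + 0.003992 + 0.004108 = 0.01203 K/W
Q = ΔT/ΣR = (1040 °C − 23.6 °C)/0.01203 = 84490 W
From the inner boundary to the silica brick/magnesite brick interface, ΣR_partial = 0.003928 K/W.
T_interface = T_in − Q·ΣR_partial = 1040 °C − (84490)(0.003928) = 708 °C

T = 708 °C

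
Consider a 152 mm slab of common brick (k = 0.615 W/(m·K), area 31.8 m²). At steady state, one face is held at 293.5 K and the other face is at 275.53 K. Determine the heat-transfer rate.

Q = kA·ΔT/L = 0.615 × 31.8 × |293.5 K − 275.53 K| / 0.152 = 2310 W

Q = 2.31 kW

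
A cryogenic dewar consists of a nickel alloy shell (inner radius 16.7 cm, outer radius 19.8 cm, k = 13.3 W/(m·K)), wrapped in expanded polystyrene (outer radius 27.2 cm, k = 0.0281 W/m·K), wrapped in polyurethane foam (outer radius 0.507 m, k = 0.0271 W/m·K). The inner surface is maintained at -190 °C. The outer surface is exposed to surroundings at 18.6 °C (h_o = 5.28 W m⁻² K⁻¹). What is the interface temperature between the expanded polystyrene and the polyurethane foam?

T = -99.3 °C

Series thermal resistances, inner to outer:
  R_nickel alloy = (1/0.167 − 1/0.198)/(4πk) = 0.9375/(4π·13.3) = 0.005609 K/W
  R_expanded polystyrene = (1/0.198 − 1/0.272)/(4πk) = 1.374/(4π·0.0281) = 3.891 K/W
  R_polyurethane foam = (1/0.272 − 1/0.507)/(4πk) = 1.704/(4π·0.0271) = 5.004 K/W
  R_conv,out = 1/(4πr²h) = 1/(4π·0.507²·5.28) = 0.05863 K/W
ΣR = 0.005609 + 3.891 + 5.004 + 0.05863 = 8.959 K/W
Q = ΔT/ΣR = (-190 °C − 18.6 °C)/8.959 = -23.28 W
From the inner boundary to the expanded polystyrene/polyurethane foam interface, ΣR_partial = 3.897 K/W.
T_interface = T_in − Q·ΣR_partial = -190 °C − (-23.28)(3.897) = -99.3 °C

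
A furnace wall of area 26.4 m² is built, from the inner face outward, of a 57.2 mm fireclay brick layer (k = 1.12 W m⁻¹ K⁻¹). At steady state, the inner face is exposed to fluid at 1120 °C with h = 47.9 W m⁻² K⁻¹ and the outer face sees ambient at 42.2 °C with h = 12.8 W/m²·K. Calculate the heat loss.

Q = 190 kW

Treat each layer as a resistance in series:
  R_conv,in = 1/(hA) = 1/(47.9·26.4) = 7.908×10^-4 K/W
  R_fireclay brick = L/(kA) = 0.0572/(1.12·26.4) = 0.001935 K/W
  R_conv,out = 1/(hA) = 1/(12.8·26.4) = 0.002959 K/W
ΣR = 7.908×10^-4 + 0.001935 + 0.002959 = 0.005685 K/W
Q = ΔT/ΣR = (1120 °C − 42.2 °C)/0.005685 = 1.90×10^5 W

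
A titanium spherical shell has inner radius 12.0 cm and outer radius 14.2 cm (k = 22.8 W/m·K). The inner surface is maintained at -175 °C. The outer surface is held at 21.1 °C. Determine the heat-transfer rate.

Q = 43.5 kW

Q = 4πk·ΔT/(1/r₁ − 1/r₂) = 4π × 22.8 × 196.1 / (1/0.120 − 1/0.142) = 43500 W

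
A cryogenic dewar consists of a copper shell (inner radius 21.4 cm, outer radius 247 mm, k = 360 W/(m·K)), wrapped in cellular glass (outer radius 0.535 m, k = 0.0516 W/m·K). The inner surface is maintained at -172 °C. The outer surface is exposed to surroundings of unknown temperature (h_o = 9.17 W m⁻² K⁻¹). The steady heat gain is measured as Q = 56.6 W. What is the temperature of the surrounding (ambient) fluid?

T_out = 20.0 °C

Sum the resistances:
  R_copper = (1/0.214 − 1/0.247)/(4πk) = 0.6243/(4π·360) = 1.380×10^-4 K/W
  R_cellular glass = (1/0.247 − 1/0.535)/(4πk) = 2.179/(4π·0.0516) = 3.361 K/W
  R_conv,out = 1/(4πr²h) = 1/(4π·0.535²·9.17) = 0.03032 K/W
ΣR = 3.392 K/W
ΔT = Q·ΣR = 56.6 × 3.392 = 192.0 K
Heat flows inward, so T_out = T_in + ΔT = -172 + 192.0 = 20.0 °C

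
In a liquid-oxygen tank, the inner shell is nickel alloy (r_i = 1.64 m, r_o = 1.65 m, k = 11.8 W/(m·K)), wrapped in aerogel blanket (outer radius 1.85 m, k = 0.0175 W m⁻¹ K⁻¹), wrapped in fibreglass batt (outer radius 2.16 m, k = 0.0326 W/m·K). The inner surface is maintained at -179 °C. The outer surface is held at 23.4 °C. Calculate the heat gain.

Series thermal resistances, inner to outer:
  R_nickel alloy = (1/1.64 − 1/1.65)/(4πk) = 0.003695/(4π·11.8) = 2.492×10^-5 K/W
  R_aerogel blanket = (1/1.65 − 1/1.85)/(4πk) = 0.06552/(4π·0.0175) = 0.2979 K/W
  R_fibreglass batt = (1/1.85 − 1/2.16)/(4πk) = 0.07758/(4π·0.0326) = 0.1894 K/W
ΣR = 2.492×10^-5 + 0.2979 + 0.1894 = 0.4873 K/W
Q = ΔT/ΣR = (-179 °C − 23.4 °C)/0.4873 = -415 W
(Negative Q ⇒ heat flows inward; heat gain = 415 W.)

Q = 415 W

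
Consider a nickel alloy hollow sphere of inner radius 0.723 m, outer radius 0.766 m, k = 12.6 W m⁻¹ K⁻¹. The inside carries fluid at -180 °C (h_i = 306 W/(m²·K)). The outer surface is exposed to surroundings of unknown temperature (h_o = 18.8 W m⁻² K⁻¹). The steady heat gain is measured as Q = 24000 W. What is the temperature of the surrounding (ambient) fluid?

Sum the resistances:
  R_conv,in = 1/(4πr²h) = 1/(4π·0.723²·306) = 4.975×10^-4 K/W
  R_nickel alloy = (1/0.723 − 1/0.766)/(4πk) = 0.07764/(4π·12.6) = 4.904×10^-4 K/W
  R_conv,out = 1/(4πr²h) = 1/(4π·0.766²·18.8) = 0.007214 K/W
ΣR = 0.008202 K/W
ΔT = Q·ΣR = 24000 × 0.008202 = 196.8 K
Heat flows inward, so T_out = T_in + ΔT = -180 + 196.8 = 16.8 °C

T_out = 16.8 °C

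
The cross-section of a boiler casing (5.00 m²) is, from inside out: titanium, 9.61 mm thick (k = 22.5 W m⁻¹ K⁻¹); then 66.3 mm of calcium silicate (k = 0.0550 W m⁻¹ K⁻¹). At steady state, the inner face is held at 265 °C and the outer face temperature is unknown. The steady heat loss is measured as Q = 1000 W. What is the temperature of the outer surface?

T_out = 23.8 °C

Sum the resistances:
  R_titanium = L/(kA) = 0.00961/(22.5·5.00) = 8.542×10^-5 K/W
  R_calcium silicate = L/(kA) = 0.0663/(0.0550·5.00) = 0.2411 K/W
ΣR = 0.2412 K/W
ΔT = Q·ΣR = 1000 × 0.2412 = 241.2 K
Heat flows outward, so T_out = T_in − ΔT = 265 − 241.2 = 23.8 °C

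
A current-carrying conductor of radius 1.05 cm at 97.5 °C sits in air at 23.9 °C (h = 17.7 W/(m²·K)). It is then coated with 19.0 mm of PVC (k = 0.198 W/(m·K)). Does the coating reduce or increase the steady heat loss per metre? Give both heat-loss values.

reduces: 85.9 → 64.8 W/m

Critical radius for a cylinder: r_cr = k/h = 0.0112 m = 1.12 cm.
Outer radius after coating: r₂ = 0.0105 + 0.0190 = 0.0295 m.
r₁ < r_cr < r₂: heat loss rises to a maximum at r_cr then falls. Whether the coating helps depends on whether Q(r₂) has dropped back below Q(r₁).
Bare: R = 1/(2πr₁h) = 0.8564 m·K/W; Q = 73.6/0.8564 = 85.9 W/m.
Coated: R = R_cond + R_conv = 1.135 m·K/W; Q = 73.6/1.135 = 64.8 W/m.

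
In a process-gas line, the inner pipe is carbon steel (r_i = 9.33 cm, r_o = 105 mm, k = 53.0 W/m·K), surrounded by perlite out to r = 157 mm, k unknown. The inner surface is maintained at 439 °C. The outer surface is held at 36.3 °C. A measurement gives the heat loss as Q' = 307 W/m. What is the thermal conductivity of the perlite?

ΣR = ΔT/Q' = |439 − 36.3|/307 = 1.312 m·K/W
Known resistances:
  R'_carbon steel = ln(0.105/0.0933)/(2πk) = 0.1181/(2π·53.0) = 3.548×10^-4 m·K/W
R_perlite = ΣR − ΣR_known = 1.312 − 3.548×10^-4 = 1.312 m·K/W
ln(r₂/r₁)/(2πk) = 1.312 ⇒ k = 0.4023/(2π·1.312) = 0.0488 W/m·K

k = 0.0488 W/m·K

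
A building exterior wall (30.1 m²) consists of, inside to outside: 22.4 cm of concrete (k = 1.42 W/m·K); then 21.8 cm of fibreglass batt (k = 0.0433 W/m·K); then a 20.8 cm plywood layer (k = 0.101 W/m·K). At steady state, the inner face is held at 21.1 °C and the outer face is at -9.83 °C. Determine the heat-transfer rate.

Q = 128 W

Treat each layer as a resistance in series:
  R_concrete = L/(kA) = 0.224/(1.42·30.1) = 0.005241 K/W
  R_fibreglass batt = L/(kA) = 0.218/(0.0433·30.1) = 0.1673 K/W
  R_plywood = L/(kA) = 0.208/(0.101·30.1) = 0.06842 K/W
ΣR = 0.005241 + 0.1673 + 0.06842 = 0.2410 K/W
Q = ΔT/ΣR = (21.1 °C − -9.83 °C)/0.2410 = 128 W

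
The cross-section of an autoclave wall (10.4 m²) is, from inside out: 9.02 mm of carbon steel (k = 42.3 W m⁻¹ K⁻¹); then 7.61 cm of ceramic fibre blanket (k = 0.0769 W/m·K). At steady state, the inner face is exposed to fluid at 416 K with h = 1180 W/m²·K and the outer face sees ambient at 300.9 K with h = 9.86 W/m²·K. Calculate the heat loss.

Resistance network (inner→outer):
  R_conv,in = 1/(hA) = 1/(1180·10.4) = 8.149×10^-5 K/W
  R_carbon steel = L/(kA) = 0.00902/(42.3·10.4) = 2.050×10^-5 K/W
  R_ceramic fibre blanket = L/(kA) = 0.0761/(0.0769·10.4) = 0.09515 K/W
  R_conv,out = 1/(hA) = 1/(9.86·10.4) = 0.009752 K/W
ΣR = 8.149×10^-5 + 2.050×10^-5 + 0.09515 + 0.009752 = 0.1050 K/W
Q = ΔT/ΣR = (416 K − 300.9 K)/0.1050 = 1100 W

Q = 1100 W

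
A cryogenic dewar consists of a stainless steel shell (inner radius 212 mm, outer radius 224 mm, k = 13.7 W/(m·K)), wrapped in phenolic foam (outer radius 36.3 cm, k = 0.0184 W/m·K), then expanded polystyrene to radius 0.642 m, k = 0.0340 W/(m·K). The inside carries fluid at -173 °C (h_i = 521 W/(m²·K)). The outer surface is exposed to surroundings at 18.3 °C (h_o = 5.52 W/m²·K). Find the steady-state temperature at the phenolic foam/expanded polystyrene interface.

Series thermal resistances, inner to outer:
  R_conv,in = 1/(4πr²h) = 1/(4π·0.212²·521) = 0.003398 K/W
  R_stainless steel = (1/0.212 − 1/0.224)/(4πk) = 0.2527/(4π·13.7) = 0.001468 K/W
  R_phenolic foam = (1/0.224 − 1/0.363)/(4πk) = 1.709/(4π·0.0184) = 7.393 K/W
  R_expanded polystyrene = (1/0.363 − 1/0.642)/(4πk) = 1.197/(4π·0.0340) = 2.802 K/W
  R_conv,out = 1/(4πr²h) = 1/(4π·0.642²·5.52) = 0.03498 K/W
ΣR = 0.003398 + 0.001468 + 7.393 + 2.802 + 0.03498 = 10.23 K/W
Q = ΔT/ΣR = (-173 °C − 18.3 °C)/10.23 = -18.70 W
From the inner boundary to the phenolic foam/expanded polystyrene interface, ΣR_partial = 7.398 K/W.
T_interface = T_in − Q·ΣR_partial = -173 °C − (-18.70)(7.398) = -34.7 °C

T = -34.7 °C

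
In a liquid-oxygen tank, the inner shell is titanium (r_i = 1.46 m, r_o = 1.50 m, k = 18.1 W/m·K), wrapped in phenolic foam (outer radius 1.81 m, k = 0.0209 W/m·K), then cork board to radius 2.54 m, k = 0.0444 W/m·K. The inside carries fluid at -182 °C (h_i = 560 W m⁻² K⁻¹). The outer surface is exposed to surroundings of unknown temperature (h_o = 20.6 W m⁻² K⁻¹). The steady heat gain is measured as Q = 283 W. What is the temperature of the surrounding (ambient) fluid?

T_out = 21.8 °C

Sum the resistances:
  R_conv,in = 1/(4πr²h) = 1/(4π·1.46²·560) = 6.666×10^-5 K/W
  R_titanium = (1/1.46 − 1/1.50)/(4πk) = 0.01826/(4π·18.1) = 8.030×10^-5 K/W
  R_phenolic foam = (1/1.50 − 1/1.81)/(4πk) = 0.1142/(4π·0.0209) = 0.4347 K/W
  R_cork board = (1/1.81 − 1/2.54)/(4πk) = 0.1588/(4π·0.0444) = 0.2846 K/W
  R_conv,out = 1/(4πr²h) = 1/(4π·2.54²·20.6) = 5.988×10^-4 K/W
ΣR = 0.7201 K/W
ΔT = Q·ΣR = 283 × 0.7201 = 203.8 K
Heat flows inward, so T_out = T_in + ΔT = -182 + 203.8 = 21.8 °C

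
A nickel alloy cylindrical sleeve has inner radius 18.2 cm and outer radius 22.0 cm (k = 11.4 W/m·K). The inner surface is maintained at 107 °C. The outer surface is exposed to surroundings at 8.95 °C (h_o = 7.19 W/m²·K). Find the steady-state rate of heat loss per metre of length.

Q' = 950 W/m

Resistance network (inner→outer):
  R'_nickel alloy = ln(0.220/0.182)/(2πk) = 0.1896/(2π·11.4) = 0.002647 m·K/W
  R'_conv,out = 1/(2πr h) = 1/(2π·0.220·7.19) = 0.1006 m·K/W
ΣR = 0.002647 + 0.1006 = 0.1032 m·K/W
Q' = ΔT/ΣR = (107 °C − 8.95 °C)/0.1032 = 950 W/m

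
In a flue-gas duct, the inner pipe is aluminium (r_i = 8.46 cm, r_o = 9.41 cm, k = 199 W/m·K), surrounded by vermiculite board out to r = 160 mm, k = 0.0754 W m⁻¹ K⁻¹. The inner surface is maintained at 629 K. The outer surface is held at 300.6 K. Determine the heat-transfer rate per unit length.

Q' = 293 W/m

Treat each layer as a resistance in series:
  R'_aluminium = ln(0.0941/0.0846)/(2πk) = 0.1064/(2π·199) = 8.511×10^-5 m·K/W
  R'_vermiculite board = ln(0.160/0.0941)/(2πk) = 0.5308/(2π·0.0754) = 1.120 m·K/W
ΣR = 8.511×10^-5 + 1.120 = 1.120 m·K/W
Q' = ΔT/ΣR = (629 K − 300.6 K)/1.120 = 293 W/m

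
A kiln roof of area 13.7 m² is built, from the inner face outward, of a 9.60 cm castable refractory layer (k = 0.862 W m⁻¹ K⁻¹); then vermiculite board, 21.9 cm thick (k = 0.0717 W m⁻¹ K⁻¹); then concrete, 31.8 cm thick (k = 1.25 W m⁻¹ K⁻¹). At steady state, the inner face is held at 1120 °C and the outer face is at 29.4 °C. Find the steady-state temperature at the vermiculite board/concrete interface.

T = 111 °C

Resistance network (inner→outer):
  R_castable refractory = L/(kA) = 0.0960/(0.862·13.7) = 0.008129 K/W
  R_vermiculite board = L/(kA) = 0.219/(0.0717·13.7) = 0.2229 K/W
  R_concrete = L/(kA) = 0.318/(1.25·13.7) = 0.01857 K/W
ΣR = 0.008129 + 0.2229 + 0.01857 = 0.2496 K/W
Q = ΔT/ΣR = (1120 °C − 29.4 °C)/0.2496 = 4369 W
From the inner boundary to the vermiculite board/concrete interface, ΣR_partial = 0.2310 K/W.
T_interface = T_in − Q·ΣR_partial = 1120 °C − (4369)(0.2310) = 111 °C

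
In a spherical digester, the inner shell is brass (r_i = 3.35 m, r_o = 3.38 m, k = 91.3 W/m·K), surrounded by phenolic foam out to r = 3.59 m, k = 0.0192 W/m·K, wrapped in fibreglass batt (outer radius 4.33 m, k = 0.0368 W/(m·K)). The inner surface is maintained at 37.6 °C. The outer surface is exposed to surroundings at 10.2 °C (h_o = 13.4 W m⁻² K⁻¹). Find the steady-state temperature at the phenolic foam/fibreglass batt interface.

T = 26.4 °C

Resistance network (inner→outer):
  R_brass = (1/3.35 − 1/3.38)/(4πk) = 0.002649/(4π·91.3) = 2.309×10^-6 K/W
  R_phenolic foam = (1/3.38 − 1/3.59)/(4πk) = 0.01731/(4π·0.0192) = 0.07173 K/W
  R_fibreglass batt = (1/3.59 − 1/4.33)/(4πk) = 0.04760/(4π·0.0368) = 0.1029 K/W
  R_conv,out = 1/(4πr²h) = 1/(4π·4.33²·13.4) = 3.167×10^-4 K/W
ΣR = 2.309×10^-6 + 0.07173 + 0.1029 + 3.167×10^-4 = 0.1749 K/W
Q = ΔT/ΣR = (37.6 °C − 10.2 °C)/0.1749 = 156.7 W
From the inner boundary to the phenolic foam/fibreglass batt interface, ΣR_partial = 0.07173 K/W.
T_interface = T_in − Q·ΣR_partial = 37.6 °C − (156.7)(0.07173) = 26.4 °C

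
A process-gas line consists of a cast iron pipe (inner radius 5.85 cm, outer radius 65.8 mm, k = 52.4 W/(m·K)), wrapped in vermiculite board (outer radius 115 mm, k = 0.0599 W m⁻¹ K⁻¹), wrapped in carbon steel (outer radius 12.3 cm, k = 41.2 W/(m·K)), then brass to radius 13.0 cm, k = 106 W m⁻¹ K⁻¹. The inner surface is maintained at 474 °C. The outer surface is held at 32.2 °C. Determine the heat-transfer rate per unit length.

Q' = 298 W/m

Series thermal resistances, inner to outer:
  R'_cast iron = ln(0.0658/0.0585)/(2πk) = 0.1176/(2π·52.4) = 3.572×10^-4 m·K/W
  R'_vermiculite board = ln(0.115/0.0658)/(2πk) = 0.5583/(2π·0.0599) = 1.483 m·K/W
  R'_carbon steel = ln(0.123/0.115)/(2πk) = 0.06725/(2π·41.2) = 2.598×10^-4 m·K/W
  R'_brass = ln(0.130/0.123)/(2πk) = 0.05535/(2π·106) = 8.311×10^-5 m·K/W
ΣR = 3.572×10^-4 + 1.483 + 2.598×10^-4 + 8.311×10^-5 = 1.484 m·K/W
Q' = ΔT/ΣR = (474 °C − 32.2 °C)/1.484 = 298 W/m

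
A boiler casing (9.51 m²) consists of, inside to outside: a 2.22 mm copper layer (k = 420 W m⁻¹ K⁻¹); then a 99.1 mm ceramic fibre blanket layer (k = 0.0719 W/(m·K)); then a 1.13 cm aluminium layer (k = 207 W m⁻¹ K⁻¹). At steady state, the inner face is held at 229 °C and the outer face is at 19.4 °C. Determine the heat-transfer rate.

Treat each layer as a resistance in series:
  R_copper = L/(kA) = 0.00222/(420·9.51) = 5.558×10^-7 K/W
  R_ceramic fibre blanket = L/(kA) = 0.0991/(0.0719·9.51) = 0.1449 K/W
  R_aluminium = L/(kA) = 0.0113/(207·9.51) = 5.740×10^-6 K/W
ΣR = 5.558×10^-7 + 0.1449 + 5.740×10^-6 = 0.1449 K/W
Q = ΔT/ΣR = (229 °C − 19.4 °C)/0.1449 = 1450 W

Q = 1450 W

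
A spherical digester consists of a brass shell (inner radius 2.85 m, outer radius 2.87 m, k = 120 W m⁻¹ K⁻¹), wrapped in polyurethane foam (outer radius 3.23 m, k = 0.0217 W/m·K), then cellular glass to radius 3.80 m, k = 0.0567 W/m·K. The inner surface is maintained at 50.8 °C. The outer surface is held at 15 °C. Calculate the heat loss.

Q = 172 W

Resistance network (inner→outer):
  R_brass = (1/2.85 − 1/2.87)/(4πk) = 0.002445/(4π·120) = 1.621×10^-6 K/W
  R_polyurethane foam = (1/2.87 − 1/3.23)/(4πk) = 0.03883/(4π·0.0217) = 0.1424 K/W
  R_cellular glass = (1/3.23 − 1/3.80)/(4πk) = 0.04644/(4π·0.0567) = 0.06518 K/W
ΣR = 1.621×10^-6 + 0.1424 + 0.06518 = 0.2076 K/W
Q = ΔT/ΣR = (50.8 °C − 15 °C)/0.2076 = 172 W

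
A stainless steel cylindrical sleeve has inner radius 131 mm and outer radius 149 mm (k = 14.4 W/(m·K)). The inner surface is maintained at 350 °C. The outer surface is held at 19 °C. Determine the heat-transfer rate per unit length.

Q' = 2πk·ΔT/ln(r₂/r₁) = 2π × 14.4 × 331 / ln(0.149/0.131) = 2.33×10^5 W/m

Q' = 233 kW/m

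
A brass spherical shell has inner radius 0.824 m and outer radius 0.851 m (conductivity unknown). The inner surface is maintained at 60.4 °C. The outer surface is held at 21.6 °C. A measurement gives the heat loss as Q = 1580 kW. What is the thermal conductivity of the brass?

ΣR = ΔT/Q = |60.4 − 21.6|/1.58×10^6 = 2.456×10^-5 K/W
(1/r₁−1/r₂)/(4πk) = 2.456×10^-5 ⇒ k = 0.03850/(4π·2.456×10^-5) = 125 W/m·K

k = 125 W/m·K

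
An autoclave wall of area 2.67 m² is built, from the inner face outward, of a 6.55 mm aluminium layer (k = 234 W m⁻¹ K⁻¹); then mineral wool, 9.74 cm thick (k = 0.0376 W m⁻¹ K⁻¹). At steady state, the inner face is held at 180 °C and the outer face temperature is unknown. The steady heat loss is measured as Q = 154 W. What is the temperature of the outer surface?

T_out = 30.6 °C

Sum the resistances:
  R_aluminium = L/(kA) = 0.00655/(234·2.67) = 1.048×10^-5 K/W
  R_mineral wool = L/(kA) = 0.0974/(0.0376·2.67) = 0.9702 K/W
ΣR = 0.9702 K/W
ΔT = Q·ΣR = 154 × 0.9702 = 149.4 K
Heat flows outward, so T_out = T_in − ΔT = 180 − 149.4 = 30.6 °C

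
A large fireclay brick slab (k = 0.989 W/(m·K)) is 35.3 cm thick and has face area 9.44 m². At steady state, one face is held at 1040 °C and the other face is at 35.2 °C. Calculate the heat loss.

Q = 26600 W

Q = kA·ΔT/L = 0.989 × 9.44 × |1040 °C − 35.2 °C| / 0.353 = 26600 W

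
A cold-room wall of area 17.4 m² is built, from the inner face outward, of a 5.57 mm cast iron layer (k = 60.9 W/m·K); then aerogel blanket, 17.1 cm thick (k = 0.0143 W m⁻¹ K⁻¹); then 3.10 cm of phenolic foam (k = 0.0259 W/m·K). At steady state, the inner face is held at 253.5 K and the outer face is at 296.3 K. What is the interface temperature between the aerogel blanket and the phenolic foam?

T = 292.4 K

Treat each layer as a resistance in series:
  R_cast iron = L/(kA) = 0.00557/(60.9·17.4) = 5.256×10^-6 K/W
  R_aerogel blanket = L/(kA) = 0.171/(0.0143·17.4) = 0.6872 K/W
  R_phenolic foam = L/(kA) = 0.0310/(0.0259·17.4) = 0.06879 K/W
ΣR = 5.256×10^-6 + 0.6872 + 0.06879 = 0.7560 K/W
Q = ΔT/ΣR = (253.5 K − 296.3 K)/0.7560 = -56.61 W
From the inner boundary to the aerogel blanket/phenolic foam interface, ΣR_partial = 0.6872 K/W.
T_interface = T_in − Q·ΣR_partial = 253.5 K − (-56.61)(0.6872) = 292.4 K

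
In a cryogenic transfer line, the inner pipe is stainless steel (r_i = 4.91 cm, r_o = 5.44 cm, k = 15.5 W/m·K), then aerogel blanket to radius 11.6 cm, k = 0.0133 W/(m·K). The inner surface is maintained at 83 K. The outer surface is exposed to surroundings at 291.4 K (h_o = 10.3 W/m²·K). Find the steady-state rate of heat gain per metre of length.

Treat each layer as a resistance in series:
  R'_stainless steel = ln(0.0544/0.0491)/(2πk) = 0.1025/(2π·15.5) = 0.001053 m·K/W
  R'_aerogel blanket = ln(0.116/0.0544)/(2πk) = 0.7572/(2π·0.0133) = 9.061 m·K/W
  R'_conv,out = 1/(2πr h) = 1/(2π·0.116·10.3) = 0.1332 m·K/W
ΣR = 0.001053 + 9.061 + 0.1332 = 9.195 m·K/W
Q' = ΔT/ΣR = (83 K − 291.4 K)/9.195 = -22.7 W/m
(Negative Q' ⇒ heat flows inward; heat gain = 22.7 W/m.)

Q' = 22.7 W/m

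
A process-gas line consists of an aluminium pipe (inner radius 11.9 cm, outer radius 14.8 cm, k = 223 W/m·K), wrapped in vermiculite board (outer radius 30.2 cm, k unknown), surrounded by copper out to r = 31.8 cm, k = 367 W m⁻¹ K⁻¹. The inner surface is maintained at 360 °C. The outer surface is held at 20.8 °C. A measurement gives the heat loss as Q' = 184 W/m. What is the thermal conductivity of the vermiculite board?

ΣR = ΔT/Q' = |360 − 20.8|/184 = 1.843 m·K/W
Known resistances:
  R'_aluminium = ln(0.148/0.119)/(2πk) = 0.2181/(2π·223) = 1.556×10^-4 m·K/W
  R'_copper = ln(0.318/0.302)/(2πk) = 0.05162/(2π·367) = 2.239×10^-5 m·K/W
R_vermiculite board = ΣR − ΣR_known = 1.843 − 1.780×10^-4 = 1.843 m·K/W
ln(r₂/r₁)/(2πk) = 1.843 ⇒ k = 0.7132/(2π·1.843) = 0.0616 W/m·K

k = 0.0616 W/m·K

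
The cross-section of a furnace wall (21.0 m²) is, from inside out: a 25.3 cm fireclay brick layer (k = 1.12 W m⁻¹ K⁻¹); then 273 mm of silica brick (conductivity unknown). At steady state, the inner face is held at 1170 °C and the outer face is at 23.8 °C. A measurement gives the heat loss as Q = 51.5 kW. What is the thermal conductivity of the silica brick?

ΣR = ΔT/Q = |1170 − 23.8|/51500 = 0.02226 K/W
Known resistances:
  R_fireclay brick = L/(kA) = 0.253/(1.12·21.0) = 0.01076 K/W
R_silica brick = ΣR − ΣR_known = 0.02226 − 0.01076 = 0.01150 K/W
L/(kA) = 0.01150 ⇒ k = 0.273/(0.01150·21.0) = 1.13 W/m·K

k = 1.13 W/m·K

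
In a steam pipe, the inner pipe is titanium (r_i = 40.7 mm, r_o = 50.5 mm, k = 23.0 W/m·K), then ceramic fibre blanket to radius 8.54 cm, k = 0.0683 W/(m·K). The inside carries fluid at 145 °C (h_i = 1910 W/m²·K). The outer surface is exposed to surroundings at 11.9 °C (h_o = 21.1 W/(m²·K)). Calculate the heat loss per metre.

Q' = 101 W/m

Treat each layer as a resistance in series:
  R'_conv,in = 1/(2πr h) = 1/(2π·0.0407·1910) = 0.002047 m·K/W
  R'_titanium = ln(0.0505/0.0407)/(2πk) = 0.2157/(2π·23.0) = 0.001493 m·K/W
  R'_ceramic fibre blanket = ln(0.0854/0.0505)/(2πk) = 0.5254/(2π·0.0683) = 1.224 m·K/W
  R'_conv,out = 1/(2πr h) = 1/(2π·0.0854·21.1) = 0.08832 m·K/W
ΣR = 0.002047 + 0.001493 + 1.224 + 0.08832 = 1.316 m·K/W
Q' = ΔT/ΣR = (145 °C − 11.9 °C)/1.316 = 101 W/m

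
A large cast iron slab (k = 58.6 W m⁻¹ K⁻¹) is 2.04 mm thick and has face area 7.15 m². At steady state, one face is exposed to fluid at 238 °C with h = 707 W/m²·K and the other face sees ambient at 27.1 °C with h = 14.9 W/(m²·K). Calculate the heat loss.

Q = 22.0 kW

Series thermal resistances, inner to outer:
  R_conv,in = 1/(hA) = 1/(707·7.15) = 1.978×10^-4 K/W
  R_cast iron = L/(kA) = 0.00204/(58.6·7.15) = 4.869×10^-6 K/W
  R_conv,out = 1/(hA) = 1/(14.9·7.15) = 0.009387 K/W
ΣR = 1.978×10^-4 + 4.869×10^-6 + 0.009387 = 0.009590 K/W
Q = ΔT/ΣR = (238 °C − 27.1 °C)/0.009590 = 22000 W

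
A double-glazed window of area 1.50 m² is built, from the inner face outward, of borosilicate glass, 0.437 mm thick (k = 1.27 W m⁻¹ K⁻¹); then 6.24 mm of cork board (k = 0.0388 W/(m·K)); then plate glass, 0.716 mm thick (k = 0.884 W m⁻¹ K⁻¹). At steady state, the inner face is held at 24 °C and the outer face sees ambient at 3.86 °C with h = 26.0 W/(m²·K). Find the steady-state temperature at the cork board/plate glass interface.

T = 7.81 °C

Resistance network (inner→outer):
  R_borosilicate glass = L/(kA) = 4.37×10^-4/(1.27·1.50) = 2.294×10^-4 K/W
  R_cork board = L/(kA) = 0.00624/(0.0388·1.50) = 0.1072 K/W
  R_plate glass = L/(kA) = 7.16×10^-4/(0.884·1.50) = 5.400×10^-4 K/W
  R_conv,out = 1/(hA) = 1/(26.0·1.50) = 0.02564 K/W
ΣR = 2.294×10^-4 + 0.1072 + 5.400×10^-4 + 0.02564 = 0.1336 K/W
Q = ΔT/ΣR = (24 °C − 3.86 °C)/0.1336 = 150.7 W
From the inner boundary to the cork board/plate glass interface, ΣR_partial = 0.1074 K/W.
T_interface = T_in − Q·ΣR_partial = 24 °C − (150.7)(0.1074) = 7.81 °C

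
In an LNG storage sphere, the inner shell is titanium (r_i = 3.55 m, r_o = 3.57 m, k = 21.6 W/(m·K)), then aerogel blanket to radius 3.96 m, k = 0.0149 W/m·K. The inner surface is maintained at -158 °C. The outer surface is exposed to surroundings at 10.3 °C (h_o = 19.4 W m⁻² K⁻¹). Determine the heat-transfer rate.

Q = 1140 W

Treat each layer as a resistance in series:
  R_titanium = (1/3.55 − 1/3.57)/(4πk) = 0.001578/(4π·21.6) = 5.814×10^-6 K/W
  R_aerogel blanket = (1/3.57 − 1/3.96)/(4πk) = 0.02759/(4π·0.0149) = 0.1473 K/W
  R_conv,out = 1/(4πr²h) = 1/(4π·3.96²·19.4) = 2.616×10^-4 K/W
ΣR = 5.814×10^-6 + 0.1473 + 2.616×10^-4 = 0.1476 K/W
Q = ΔT/ΣR = (-158 °C − 10.3 °C)/0.1476 = -1140 W
(Negative Q ⇒ heat flows inward; heat gain = 1140 W.)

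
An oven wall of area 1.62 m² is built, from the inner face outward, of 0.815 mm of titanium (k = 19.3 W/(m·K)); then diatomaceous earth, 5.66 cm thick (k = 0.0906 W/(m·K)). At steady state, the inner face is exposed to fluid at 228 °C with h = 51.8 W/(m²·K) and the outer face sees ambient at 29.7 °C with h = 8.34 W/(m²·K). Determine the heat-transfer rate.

Resistance network (inner→outer):
  R_conv,in = 1/(hA) = 1/(51.8·1.62) = 0.01192 K/W
  R_titanium = L/(kA) = 8.15×10^-4/(19.3·1.62) = 2.607×10^-5 K/W
  R_diatomaceous earth = L/(kA) = 0.0566/(0.0906·1.62) = 0.3856 K/W
  R_conv,out = 1/(hA) = 1/(8.34·1.62) = 0.07401 K/W
ΣR = 0.01192 + 2.607×10^-5 + 0.3856 + 0.07401 = 0.4716 K/W
Q = ΔT/ΣR = (228 °C − 29.7 °C)/0.4716 = 420 W

Q = 420 W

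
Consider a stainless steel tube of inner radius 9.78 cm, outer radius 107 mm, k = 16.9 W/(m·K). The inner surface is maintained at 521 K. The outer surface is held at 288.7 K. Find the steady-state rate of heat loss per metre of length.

Q' = 2πk·ΔT/ln(r₂/r₁) = 2π × 16.9 × 232.3 / ln(0.107/0.0978) = 2.74×10^5 W/m

Q' = 2.74×10^5 W/m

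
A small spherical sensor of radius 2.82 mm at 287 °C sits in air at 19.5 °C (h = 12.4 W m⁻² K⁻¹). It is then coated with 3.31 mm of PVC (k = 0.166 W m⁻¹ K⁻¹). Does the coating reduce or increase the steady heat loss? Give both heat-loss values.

increases: 0.331 → 1.02 W

Critical radius for a sphere: r_cr = 2k/h = 0.0268 m = 2.68 cm.
Outer radius after coating: r₂ = 0.00282 + 0.00331 = 0.00613 m.
Since r₁ < r_cr and r₂ ≤ r_cr, the coating moves toward the maximum at r_cr — heat loss rises.
Bare: R = 1/(4πr₁²h) = 807.0 K/W; Q = 267.5/807.0 = 0.331 W.
Coated: R = R_cond + R_conv = 262.6 K/W; Q = 267.5/262.6 = 1.02 W.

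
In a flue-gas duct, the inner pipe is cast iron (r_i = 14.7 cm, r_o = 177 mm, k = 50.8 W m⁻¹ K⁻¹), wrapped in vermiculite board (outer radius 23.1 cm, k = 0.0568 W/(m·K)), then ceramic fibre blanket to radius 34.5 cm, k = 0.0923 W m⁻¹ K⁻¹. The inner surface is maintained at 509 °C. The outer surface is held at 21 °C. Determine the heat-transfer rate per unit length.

Series thermal resistances, inner to outer:
  R'_cast iron = ln(0.177/0.147)/(2πk) = 0.1857/(2π·50.8) = 5.818×10^-4 m·K/W
  R'_vermiculite board = ln(0.231/0.177)/(2πk) = 0.2663/(2π·0.0568) = 0.7461 m·K/W
  R'_ceramic fibre blanket = ln(0.345/0.231)/(2πk) = 0.4011/(2π·0.0923) = 0.6917 m·K/W
ΣR = 5.818×10^-4 + 0.7461 + 0.6917 = 1.438 m·K/W
Q' = ΔT/ΣR = (509 °C − 21 °C)/1.438 = 339 W/m

Q' = 339 W/m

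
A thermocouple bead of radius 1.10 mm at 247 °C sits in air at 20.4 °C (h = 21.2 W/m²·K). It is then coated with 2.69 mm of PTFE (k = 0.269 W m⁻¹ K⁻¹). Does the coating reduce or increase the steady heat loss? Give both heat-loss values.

increases: 0.0730 → 0.501 W

Critical radius for a sphere: r_cr = 2k/h = 0.0254 m = 2.54 cm.
Outer radius after coating: r₂ = 0.00110 + 0.00269 = 0.00379 m.
Since r₁ < r_cr and r₂ ≤ r_cr, the coating moves toward the maximum at r_cr — heat loss rises.
Bare: R = 1/(4πr₁²h) = 3102 K/W; Q = 226.6/3102 = 0.0730 W.
Coated: R = R_cond + R_conv = 452.2 K/W; Q = 226.6/452.2 = 0.501 W.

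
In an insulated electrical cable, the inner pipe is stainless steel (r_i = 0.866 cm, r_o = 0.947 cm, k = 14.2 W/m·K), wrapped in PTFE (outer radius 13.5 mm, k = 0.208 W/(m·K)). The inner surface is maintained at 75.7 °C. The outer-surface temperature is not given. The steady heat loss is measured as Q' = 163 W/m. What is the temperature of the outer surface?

T_out = 31.3 °C

Sum the resistances:
  R'_stainless steel = ln(0.00947/0.00866)/(2πk) = 0.08941/(2π·14.2) = 0.001002 m·K/W
  R'_PTFE = ln(0.0135/0.00947)/(2πk) = 0.3546/(2π·0.208) = 0.2713 m·K/W
ΣR = 0.2723 m·K/W
ΔT = Q'·ΣR = 163 × 0.2723 = 44.38 K
Heat flows outward, so T_out = T_in − ΔT = 75.7 − 44.38 = 31.3 °C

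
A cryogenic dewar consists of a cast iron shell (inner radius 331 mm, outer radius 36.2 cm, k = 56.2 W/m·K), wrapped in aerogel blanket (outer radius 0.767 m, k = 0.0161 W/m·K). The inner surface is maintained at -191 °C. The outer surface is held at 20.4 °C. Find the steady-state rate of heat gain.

Q = 29.3 W

Series thermal resistances, inner to outer:
  R_cast iron = (1/0.331 − 1/0.362)/(4πk) = 0.2587/(4π·56.2) = 3.663×10^-4 K/W
  R_aerogel blanket = (1/0.362 − 1/0.767)/(4πk) = 1.459/(4π·0.0161) = 7.210 K/W
ΣR = 3.663×10^-4 + 7.210 = 7.210 K/W
Q = ΔT/ΣR = (-191 °C − 20.4 °C)/7.210 = -29.3 W
(Negative Q ⇒ heat flows inward; heat gain = 29.3 W.)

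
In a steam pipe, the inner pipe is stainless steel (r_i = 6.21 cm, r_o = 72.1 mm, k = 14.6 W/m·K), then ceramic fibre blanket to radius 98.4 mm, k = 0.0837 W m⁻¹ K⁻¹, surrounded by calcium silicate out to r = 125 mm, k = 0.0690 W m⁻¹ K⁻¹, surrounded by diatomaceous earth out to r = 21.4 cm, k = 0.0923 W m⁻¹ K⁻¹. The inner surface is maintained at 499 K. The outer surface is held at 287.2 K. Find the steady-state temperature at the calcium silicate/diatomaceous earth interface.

T = 382 K

Treat each layer as a resistance in series:
  R'_stainless steel = ln(0.0721/0.0621)/(2πk) = 0.1493/(2π·14.6) = 0.001628 m·K/W
  R'_ceramic fibre blanket = ln(0.0984/0.0721)/(2πk) = 0.3110/(2π·0.0837) = 0.5913 m·K/W
  R'_calcium silicate = ln(0.125/0.0984)/(2πk) = 0.2393/(2π·0.0690) = 0.5519 m·K/W
  R'_diatomaceous earth = ln(0.214/0.125)/(2πk) = 0.5377/(2π·0.0923) = 0.9271 m·K/W
ΣR = 0.001628 + 0.5913 + 0.5519 + 0.9271 = 2.072 m·K/W
Q' = ΔT/ΣR = (499 K − 287.2 K)/2.072 = 102.2 W/m
From the inner boundary to the calcium silicate/diatomaceous earth interface, ΣR_partial = 1.145 m·K/W.
T_interface = T_in − Q'·ΣR_partial = 499 K − (102.2)(1.145) = 382 K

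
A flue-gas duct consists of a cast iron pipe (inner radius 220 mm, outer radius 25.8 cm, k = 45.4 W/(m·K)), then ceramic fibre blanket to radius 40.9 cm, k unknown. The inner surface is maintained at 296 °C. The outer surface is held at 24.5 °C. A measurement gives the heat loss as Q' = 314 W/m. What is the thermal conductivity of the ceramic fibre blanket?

ΣR = ΔT/Q' = |296 − 24.5|/314 = 0.8646 m·K/W
Known resistances:
  R'_cast iron = ln(0.258/0.220)/(2πk) = 0.1593/(2π·45.4) = 5.586×10^-4 m·K/W
R_ceramic fibre blanket = ΣR − ΣR_known = 0.8646 − 5.586×10^-4 = 0.8640 m·K/W
ln(r₂/r₁)/(2πk) = 0.8640 ⇒ k = 0.4608/(2π·0.8640) = 0.0849 W/m·K

k = 0.0849 W/m·K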